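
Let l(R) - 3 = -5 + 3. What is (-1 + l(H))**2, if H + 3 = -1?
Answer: 0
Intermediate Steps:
H = -4 (H = -3 - 1 = -4)
l(R) = 1 (l(R) = 3 + (-5 + 3) = 3 - 2 = 1)
(-1 + l(H))**2 = (-1 + 1)**2 = 0**2 = 0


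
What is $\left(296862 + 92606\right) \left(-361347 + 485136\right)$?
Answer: $48211854252$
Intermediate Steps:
$\left(296862 + 92606\right) \left(-361347 + 485136\right) = 389468 \cdot 123789 = 48211854252$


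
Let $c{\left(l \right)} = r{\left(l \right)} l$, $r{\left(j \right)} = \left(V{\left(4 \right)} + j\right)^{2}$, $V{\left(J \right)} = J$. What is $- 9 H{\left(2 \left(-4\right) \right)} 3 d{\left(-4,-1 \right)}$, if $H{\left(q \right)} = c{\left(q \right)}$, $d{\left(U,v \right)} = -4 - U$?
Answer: $0$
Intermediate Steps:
$r{\left(j \right)} = \left(4 + j\right)^{2}$
$c{\left(l \right)} = l \left(4 + l\right)^{2}$ ($c{\left(l \right)} = \left(4 + l\right)^{2} l = l \left(4 + l\right)^{2}$)
$H{\left(q \right)} = q \left(4 + q\right)^{2}$
$- 9 H{\left(2 \left(-4\right) \right)} 3 d{\left(-4,-1 \right)} = - 9 \cdot 2 \left(-4\right) \left(4 + 2 \left(-4\right)\right)^{2} \cdot 3 \left(-4 - -4\right) = - 9 - 8 \left(4 - 8\right)^{2} \cdot 3 \left(-4 + 4\right) = - 9 - 8 \left(-4\right)^{2} \cdot 3 \cdot 0 = - 9 \left(-8\right) 16 \cdot 3 \cdot 0 = - 9 \left(\left(-128\right) 3\right) 0 = \left(-9\right) \left(-384\right) 0 = 3456 \cdot 0 = 0$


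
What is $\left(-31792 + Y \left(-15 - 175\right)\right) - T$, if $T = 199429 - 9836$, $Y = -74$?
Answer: $-207325$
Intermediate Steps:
$T = 189593$
$\left(-31792 + Y \left(-15 - 175\right)\right) - T = \left(-31792 - 74 \left(-15 - 175\right)\right) - 189593 = \left(-31792 - -14060\right) - 189593 = \left(-31792 + 14060\right) - 189593 = -17732 - 189593 = -207325$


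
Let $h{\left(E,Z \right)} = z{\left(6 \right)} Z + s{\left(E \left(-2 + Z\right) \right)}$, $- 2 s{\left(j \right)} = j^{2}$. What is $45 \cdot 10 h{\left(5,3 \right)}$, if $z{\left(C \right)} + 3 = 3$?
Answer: $-5625$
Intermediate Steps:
$z{\left(C \right)} = 0$ ($z{\left(C \right)} = -3 + 3 = 0$)
$s{\left(j \right)} = - \frac{j^{2}}{2}$
$h{\left(E,Z \right)} = - \frac{E^{2} \left(-2 + Z\right)^{2}}{2}$ ($h{\left(E,Z \right)} = 0 Z - \frac{\left(E \left(-2 + Z\right)\right)^{2}}{2} = 0 - \frac{E^{2} \left(-2 + Z\right)^{2}}{2} = - \frac{E^{2} \left(-2 + Z\right)^{2}}{2}$)
$45 \cdot 10 h{\left(5,3 \right)} = 45 \cdot 10 \left(- \frac{5^{2} \left(-2 + 3\right)^{2}}{2}\right) = 450 \left(\left(- \frac{1}{2}\right) 25 \cdot 1^{2}\right) = 450 \left(\left(- \frac{1}{2}\right) 25 \cdot 1\right) = 450 \left(- \frac{25}{2}\right) = -5625$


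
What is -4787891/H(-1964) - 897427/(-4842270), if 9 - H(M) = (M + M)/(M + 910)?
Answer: -12218103028054757/13456668330 ≈ -9.0796e+5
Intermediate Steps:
H(M) = 9 - 2*M/(910 + M) (H(M) = 9 - (M + M)/(M + 910) = 9 - 2*M/(910 + M))
-4787891/H(-1964) - 897427/(-4842270) = -4787891*(910 - 1964)/(7*(1170 - 1964)) - 897427/(-4842270) = -4787891/(7*(-794)/(-1054)) - 897427*(-1/4842270) = -4787891/(7*(-1/1054)*(-794)) + 897427/4842270 = -4787891/2779/527 + 897427/4842270 = -4787891*527/2779 + 897427/4842270 = -2523218557/2779 + 897427/4842270 = -12218103028054757/13456668330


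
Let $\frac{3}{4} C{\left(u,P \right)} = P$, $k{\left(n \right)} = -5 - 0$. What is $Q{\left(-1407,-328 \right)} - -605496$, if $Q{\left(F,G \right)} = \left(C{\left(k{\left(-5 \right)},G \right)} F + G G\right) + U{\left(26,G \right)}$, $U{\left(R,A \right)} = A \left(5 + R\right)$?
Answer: $1318240$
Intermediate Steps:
$k{\left(n \right)} = -5$ ($k{\left(n \right)} = -5 + 0 = -5$)
$C{\left(u,P \right)} = \frac{4 P}{3}$
$Q{\left(F,G \right)} = G^{2} + 31 G + \frac{4 F G}{3}$ ($Q{\left(F,G \right)} = \left(\frac{4 G}{3} F + G G\right) + G \left(5 + 26\right) = \left(\frac{4 F G}{3} + G^{2}\right) + G 31 = \left(G^{2} + \frac{4 F G}{3}\right) + 31 G = G^{2} + 31 G + \frac{4 F G}{3}$)
$Q{\left(-1407,-328 \right)} - -605496 = \frac{1}{3} \left(-328\right) \left(93 + 3 \left(-328\right) + 4 \left(-1407\right)\right) - -605496 = \frac{1}{3} \left(-328\right) \left(93 - 984 - 5628\right) + 605496 = \frac{1}{3} \left(-328\right) \left(-6519\right) + 605496 = 712744 + 605496 = 1318240$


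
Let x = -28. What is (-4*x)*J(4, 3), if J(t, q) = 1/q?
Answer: 112/3 ≈ 37.333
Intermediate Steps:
(-4*x)*J(4, 3) = -4*(-28)/3 = 112*(⅓) = 112/3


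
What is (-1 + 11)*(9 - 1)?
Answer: 80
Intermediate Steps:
(-1 + 11)*(9 - 1) = 10*8 = 80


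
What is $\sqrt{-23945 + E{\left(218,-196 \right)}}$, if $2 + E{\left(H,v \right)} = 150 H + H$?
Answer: $\sqrt{8971} \approx 94.715$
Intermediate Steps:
$E{\left(H,v \right)} = -2 + 151 H$ ($E{\left(H,v \right)} = -2 + \left(150 H + H\right) = -2 + 151 H$)
$\sqrt{-23945 + E{\left(218,-196 \right)}} = \sqrt{-23945 + \left(-2 + 151 \cdot 218\right)} = \sqrt{-23945 + \left(-2 + 32918\right)} = \sqrt{-23945 + 32916} = \sqrt{8971}$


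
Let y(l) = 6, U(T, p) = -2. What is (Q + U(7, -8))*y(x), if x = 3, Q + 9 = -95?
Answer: -636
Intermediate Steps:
Q = -104 (Q = -9 - 95 = -104)
(Q + U(7, -8))*y(x) = (-104 - 2)*6 = -106*6 = -636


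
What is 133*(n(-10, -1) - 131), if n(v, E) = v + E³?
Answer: -18886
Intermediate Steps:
133*(n(-10, -1) - 131) = 133*((-10 + (-1)³) - 131) = 133*((-10 - 1) - 131) = 133*(-11 - 131) = 133*(-142) = -18886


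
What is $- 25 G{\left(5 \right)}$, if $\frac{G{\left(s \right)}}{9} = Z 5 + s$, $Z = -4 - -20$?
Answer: $-19125$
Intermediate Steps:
$Z = 16$ ($Z = -4 + 20 = 16$)
$G{\left(s \right)} = 720 + 9 s$ ($G{\left(s \right)} = 9 \left(16 \cdot 5 + s\right) = 9 \left(80 + s\right) = 720 + 9 s$)
$- 25 G{\left(5 \right)} = - 25 \left(720 + 9 \cdot 5\right) = - 25 \left(720 + 45\right) = \left(-25\right) 765 = -19125$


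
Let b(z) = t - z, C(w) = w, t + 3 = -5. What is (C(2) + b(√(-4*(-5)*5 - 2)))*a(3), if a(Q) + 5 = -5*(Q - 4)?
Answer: 0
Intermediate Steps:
t = -8 (t = -3 - 5 = -8)
a(Q) = 15 - 5*Q (a(Q) = -5 - 5*(Q - 4) = -5 - 5*(-4 + Q) = -5 + (20 - 5*Q) = 15 - 5*Q)
b(z) = -8 - z
(C(2) + b(√(-4*(-5)*5 - 2)))*a(3) = (2 + (-8 - √(-4*(-5)*5 - 2)))*(15 - 5*3) = (2 + (-8 - √(20*5 - 2)))*(15 - 15) = (2 + (-8 - √(100 - 2)))*0 = (2 + (-8 - √98))*0 = (2 + (-8 - 7*√2))*0 = (-6 - 7*√2)*0 = 0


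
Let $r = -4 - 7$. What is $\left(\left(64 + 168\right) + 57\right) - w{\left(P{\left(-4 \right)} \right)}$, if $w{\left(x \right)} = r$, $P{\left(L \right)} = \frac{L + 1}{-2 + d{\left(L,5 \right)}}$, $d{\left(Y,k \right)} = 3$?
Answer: $300$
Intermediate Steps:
$r = -11$ ($r = -4 - 7 = -11$)
$P{\left(L \right)} = 1 + L$ ($P{\left(L \right)} = \frac{L + 1}{-2 + 3} = \frac{1 + L}{1} = \left(1 + L\right) 1 = 1 + L$)
$w{\left(x \right)} = -11$
$\left(\left(64 + 168\right) + 57\right) - w{\left(P{\left(-4 \right)} \right)} = \left(\left(64 + 168\right) + 57\right) - -11 = \left(232 + 57\right) + 11 = 289 + 11 = 300$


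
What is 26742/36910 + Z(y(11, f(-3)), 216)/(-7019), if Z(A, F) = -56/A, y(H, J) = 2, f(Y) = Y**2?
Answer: 94367789/129535645 ≈ 0.72851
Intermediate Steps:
26742/36910 + Z(y(11, f(-3)), 216)/(-7019) = 26742/36910 - 56/2/(-7019) = 26742*(1/36910) - 56*1/2*(-1/7019) = 13371/18455 - 28*(-1/7019) = 13371/18455 + 28/7019 = 94367789/129535645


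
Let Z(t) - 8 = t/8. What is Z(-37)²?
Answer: 729/64 ≈ 11.391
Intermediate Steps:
Z(t) = 8 + t/8
Z(-37)² = (8 + (⅛)*(-37))² = (8 - 37/8)² = (27/8)² = 729/64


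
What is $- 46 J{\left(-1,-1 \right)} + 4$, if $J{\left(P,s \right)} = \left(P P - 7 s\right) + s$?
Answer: $-318$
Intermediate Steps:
$J{\left(P,s \right)} = P^{2} - 6 s$ ($J{\left(P,s \right)} = \left(P^{2} - 7 s\right) + s = P^{2} - 6 s$)
$- 46 J{\left(-1,-1 \right)} + 4 = - 46 \left(\left(-1\right)^{2} - -6\right) + 4 = - 46 \left(1 + 6\right) + 4 = \left(-46\right) 7 + 4 = -322 + 4 = -318$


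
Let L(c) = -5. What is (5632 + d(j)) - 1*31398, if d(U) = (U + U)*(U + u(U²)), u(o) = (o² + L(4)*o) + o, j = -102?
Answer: -22073131358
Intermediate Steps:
u(o) = o² - 4*o (u(o) = (o² - 5*o) + o = o² - 4*o)
d(U) = 2*U*(U + U²*(-4 + U²)) (d(U) = (U + U)*(U + U²*(-4 + U²)) = (2*U)*(U + U²*(-4 + U²)) = 2*U*(U + U²*(-4 + U²)))
(5632 + d(j)) - 1*31398 = (5632 + 2*(-102)²*(1 - 102*(-4 + (-102)²))) - 1*31398 = (5632 + 2*10404*(1 - 102*(-4 + 10404))) - 31398 = (5632 + 2*10404*(1 - 102*10400)) - 31398 = (5632 + 2*10404*(1 - 1060800)) - 31398 = (5632 + 2*10404*(-1060799)) - 31398 = (5632 - 22073105592) - 31398 = -22073099960 - 31398 = -22073131358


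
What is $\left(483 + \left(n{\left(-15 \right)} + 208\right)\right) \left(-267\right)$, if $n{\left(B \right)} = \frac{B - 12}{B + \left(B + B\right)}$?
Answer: $- \frac{923286}{5} \approx -1.8466 \cdot 10^{5}$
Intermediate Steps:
$n{\left(B \right)} = \frac{-12 + B}{3 B}$ ($n{\left(B \right)} = \frac{-12 + B}{B + 2 B} = \frac{-12 + B}{3 B}$)
$\left(483 + \left(n{\left(-15 \right)} + 208\right)\right) \left(-267\right) = \left(483 + \left(\frac{-12 - 15}{3 \left(-15\right)} + 208\right)\right) \left(-267\right) = \left(483 + \left(\frac{1}{3} \left(- \frac{1}{15}\right) \left(-27\right) + 208\right)\right) \left(-267\right) = \left(483 + \left(\frac{3}{5} + 208\right)\right) \left(-267\right) = \left(483 + \frac{1043}{5}\right) \left(-267\right) = \frac{3458}{5} \left(-267\right) = - \frac{923286}{5}$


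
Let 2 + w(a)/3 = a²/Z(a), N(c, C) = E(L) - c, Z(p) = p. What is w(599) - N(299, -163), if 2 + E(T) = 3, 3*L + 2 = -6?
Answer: 2089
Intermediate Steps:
L = -8/3 (L = -⅔ + (⅓)*(-6) = -⅔ - 2 = -8/3 ≈ -2.6667)
E(T) = 1 (E(T) = -2 + 3 = 1)
N(c, C) = 1 - c
w(a) = -6 + 3*a (w(a) = -6 + 3*(a²/a) = -6 + 3*a)
w(599) - N(299, -163) = (-6 + 3*599) - (1 - 1*299) = (-6 + 1797) - (1 - 299) = 1791 - 1*(-298) = 1791 + 298 = 2089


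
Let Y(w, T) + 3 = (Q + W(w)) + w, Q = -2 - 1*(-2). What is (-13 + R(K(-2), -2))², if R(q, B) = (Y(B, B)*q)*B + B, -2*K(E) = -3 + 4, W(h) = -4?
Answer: 576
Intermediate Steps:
Q = 0 (Q = -2 + 2 = 0)
K(E) = -½ (K(E) = -(-3 + 4)/2 = -½*1 = -½)
Y(w, T) = -7 + w (Y(w, T) = -3 + ((0 - 4) + w) = -3 + (-4 + w) = -7 + w)
R(q, B) = B + B*q*(-7 + B) (R(q, B) = ((-7 + B)*q)*B + B = (q*(-7 + B))*B + B = B*q*(-7 + B) + B = B + B*q*(-7 + B))
(-13 + R(K(-2), -2))² = (-13 - 2*(1 - (-7 - 2)/2))² = (-13 - 2*(1 - ½*(-9)))² = (-13 - 2*(1 + 9/2))² = (-13 - 2*11/2)² = (-13 - 11)² = (-24)² = 576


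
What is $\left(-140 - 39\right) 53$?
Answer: $-9487$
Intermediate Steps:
$\left(-140 - 39\right) 53 = \left(-179\right) 53 = -9487$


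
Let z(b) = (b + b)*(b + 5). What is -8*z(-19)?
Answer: -4256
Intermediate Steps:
z(b) = 2*b*(5 + b) (z(b) = (2*b)*(5 + b) = 2*b*(5 + b))
-8*z(-19) = -16*(-19)*(5 - 19) = -16*(-19)*(-14) = -8*532 = -4256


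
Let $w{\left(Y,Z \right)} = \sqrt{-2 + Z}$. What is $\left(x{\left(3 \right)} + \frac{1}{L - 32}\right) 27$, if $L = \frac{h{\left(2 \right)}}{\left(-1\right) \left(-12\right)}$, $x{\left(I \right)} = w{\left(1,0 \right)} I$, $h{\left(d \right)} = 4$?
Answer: $- \frac{81}{95} + 81 i \sqrt{2} \approx -0.85263 + 114.55 i$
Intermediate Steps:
$x{\left(I \right)} = i I \sqrt{2}$ ($x{\left(I \right)} = \sqrt{-2 + 0} I = \sqrt{-2} I = i \sqrt{2} I = i I \sqrt{2}$)
$L = \frac{1}{3}$ ($L = \frac{4}{\left(-1\right) \left(-12\right)} = \frac{4}{12} = 4 \cdot \frac{1}{12} = \frac{1}{3} \approx 0.33333$)
$\left(x{\left(3 \right)} + \frac{1}{L - 32}\right) 27 = \left(i 3 \sqrt{2} + \frac{1}{\frac{1}{3} - 32}\right) 27 = \left(3 i \sqrt{2} + \frac{1}{- \frac{95}{3}}\right) 27 = \left(3 i \sqrt{2} - \frac{3}{95}\right) 27 = \left(- \frac{3}{95} + 3 i \sqrt{2}\right) 27 = - \frac{81}{95} + 81 i \sqrt{2}$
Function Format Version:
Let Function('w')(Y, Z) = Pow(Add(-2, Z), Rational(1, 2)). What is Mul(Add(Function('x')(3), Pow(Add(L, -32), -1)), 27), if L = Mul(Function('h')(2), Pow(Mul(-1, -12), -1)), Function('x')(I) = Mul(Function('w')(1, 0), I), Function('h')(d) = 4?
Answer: Add(Rational(-81, 95), Mul(81, I, Pow(2, Rational(1, 2)))) ≈ Add(-0.85263, Mul(114.55, I))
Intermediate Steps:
Function('x')(I) = Mul(I, I, Pow(2, Rational(1, 2))) (Function('x')(I) = Mul(Pow(Add(-2, 0), Rational(1, 2)), I) = Mul(Pow(-2, Rational(1, 2)), I) = Mul(Mul(I, Pow(2, Rational(1, 2))), I) = Mul(I, I, Pow(2, Rational(1, 2))))
L = Rational(1, 3) (L = Mul(4, Pow(Mul(-1, -12), -1)) = Mul(4, Pow(12, -1)) = Mul(4, Rational(1, 12)) = Rational(1, 3) ≈ 0.33333)
Mul(Add(Function('x')(3), Pow(Add(L, -32), -1)), 27) = Mul(Add(Mul(I, 3, Pow(2, Rational(1, 2))), Pow(Add(Rational(1, 3), -32), -1)), 27) = Mul(Add(Mul(3, I, Pow(2, Rational(1, 2))), Pow(Rational(-95, 3), -1)), 27) = Mul(Add(Mul(3, I, Pow(2, Rational(1, 2))), Rational(-3, 95)), 27) = Mul(Add(Rational(-3, 95), Mul(3, I, Pow(2, Rational(1, 2)))), 27) = Add(Rational(-81, 95), Mul(81, I, Pow(2, Rational(1, 2))))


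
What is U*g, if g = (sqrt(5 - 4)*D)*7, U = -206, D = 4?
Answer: -5768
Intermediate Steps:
g = 28 (g = (sqrt(5 - 4)*4)*7 = (sqrt(1)*4)*7 = (1*4)*7 = 4*7 = 28)
U*g = -206*28 = -5768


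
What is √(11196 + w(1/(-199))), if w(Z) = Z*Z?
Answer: √443372797/199 ≈ 105.81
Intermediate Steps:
w(Z) = Z²
√(11196 + w(1/(-199))) = √(11196 + (1/(-199))²) = √(11196 + (-1/199)²) = √(11196 + 1/39601) = √(443372797/39601) = √443372797/199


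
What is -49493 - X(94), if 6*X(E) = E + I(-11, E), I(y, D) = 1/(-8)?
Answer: -2376415/48 ≈ -49509.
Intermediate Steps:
I(y, D) = -⅛
X(E) = -1/48 + E/6 (X(E) = (E - ⅛)/6 = (-⅛ + E)/6 = -1/48 + E/6)
-49493 - X(94) = -49493 - (-1/48 + (⅙)*94) = -49493 - (-1/48 + 47/3) = -49493 - 1*751/48 = -49493 - 751/48 = -2376415/48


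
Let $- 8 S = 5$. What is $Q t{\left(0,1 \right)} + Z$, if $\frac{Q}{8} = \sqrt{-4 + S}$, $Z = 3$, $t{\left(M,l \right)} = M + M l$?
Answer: $3$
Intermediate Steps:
$S = - \frac{5}{8}$ ($S = \left(- \frac{1}{8}\right) 5 = - \frac{5}{8} \approx -0.625$)
$Q = 2 i \sqrt{74}$ ($Q = 8 \sqrt{-4 - \frac{5}{8}} = 8 \sqrt{- \frac{37}{8}} = 8 \frac{i \sqrt{74}}{4} = 2 i \sqrt{74} \approx 17.205 i$)
$Q t{\left(0,1 \right)} + Z = 2 i \sqrt{74} \cdot 0 \left(1 + 1\right) + 3 = 2 i \sqrt{74} \cdot 0 \cdot 2 + 3 = 2 i \sqrt{74} \cdot 0 + 3 = 0 + 3 = 3$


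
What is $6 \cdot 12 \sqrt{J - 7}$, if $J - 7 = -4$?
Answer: $144 i \approx 144.0 i$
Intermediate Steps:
$J = 3$ ($J = 7 - 4 = 3$)
$6 \cdot 12 \sqrt{J - 7} = 6 \cdot 12 \sqrt{3 - 7} = 6 \cdot 12 \sqrt{-4} = 6 \cdot 12 \cdot 2 i = 6 \cdot 24 i = 144 i$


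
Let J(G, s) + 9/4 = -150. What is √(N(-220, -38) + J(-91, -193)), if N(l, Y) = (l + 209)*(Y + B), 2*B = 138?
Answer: I*√1973/2 ≈ 22.209*I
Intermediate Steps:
B = 69 (B = (½)*138 = 69)
J(G, s) = -609/4 (J(G, s) = -9/4 - 150 = -609/4)
N(l, Y) = (69 + Y)*(209 + l) (N(l, Y) = (l + 209)*(Y + 69) = (209 + l)*(69 + Y) = (69 + Y)*(209 + l))
√(N(-220, -38) + J(-91, -193)) = √((14421 + 69*(-220) + 209*(-38) - 38*(-220)) - 609/4) = √((14421 - 15180 - 7942 + 8360) - 609/4) = √(-341 - 609/4) = √(-1973/4) = I*√1973/2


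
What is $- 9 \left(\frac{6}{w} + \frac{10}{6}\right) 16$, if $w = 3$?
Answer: $-528$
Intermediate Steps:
$- 9 \left(\frac{6}{w} + \frac{10}{6}\right) 16 = - 9 \left(\frac{6}{3} + \frac{10}{6}\right) 16 = - 9 \left(6 \cdot \frac{1}{3} + 10 \cdot \frac{1}{6}\right) 16 = - 9 \left(2 + \frac{5}{3}\right) 16 = \left(-9\right) \frac{11}{3} \cdot 16 = \left(-33\right) 16 = -528$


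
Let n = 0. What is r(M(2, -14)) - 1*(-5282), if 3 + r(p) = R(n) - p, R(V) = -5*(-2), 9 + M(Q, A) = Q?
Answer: 5296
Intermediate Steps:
M(Q, A) = -9 + Q
R(V) = 10
r(p) = 7 - p (r(p) = -3 + (10 - p) = 7 - p)
r(M(2, -14)) - 1*(-5282) = (7 - (-9 + 2)) - 1*(-5282) = (7 - 1*(-7)) + 5282 = (7 + 7) + 5282 = 14 + 5282 = 5296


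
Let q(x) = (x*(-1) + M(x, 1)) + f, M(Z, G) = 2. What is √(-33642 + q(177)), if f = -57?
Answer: I*√33874 ≈ 184.05*I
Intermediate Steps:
q(x) = -55 - x (q(x) = (x*(-1) + 2) - 57 = (-x + 2) - 57 = (2 - x) - 57 = -55 - x)
√(-33642 + q(177)) = √(-33642 + (-55 - 1*177)) = √(-33642 + (-55 - 177)) = √(-33642 - 232) = √(-33874) = I*√33874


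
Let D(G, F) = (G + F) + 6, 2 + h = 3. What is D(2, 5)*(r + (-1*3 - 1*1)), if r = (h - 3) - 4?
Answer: -130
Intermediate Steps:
h = 1 (h = -2 + 3 = 1)
D(G, F) = 6 + F + G (D(G, F) = (F + G) + 6 = 6 + F + G)
r = -6 (r = (1 - 3) - 4 = -2 - 4 = -6)
D(2, 5)*(r + (-1*3 - 1*1)) = (6 + 5 + 2)*(-6 + (-1*3 - 1*1)) = 13*(-6 + (-3 - 1)) = 13*(-6 - 4) = 13*(-10) = -130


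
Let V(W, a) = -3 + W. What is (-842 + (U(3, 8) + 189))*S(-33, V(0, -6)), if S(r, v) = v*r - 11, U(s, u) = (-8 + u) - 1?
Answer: -57552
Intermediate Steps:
U(s, u) = -9 + u
S(r, v) = -11 + r*v (S(r, v) = r*v - 11 = -11 + r*v)
(-842 + (U(3, 8) + 189))*S(-33, V(0, -6)) = (-842 + ((-9 + 8) + 189))*(-11 - 33*(-3 + 0)) = (-842 + (-1 + 189))*(-11 - 33*(-3)) = (-842 + 188)*(-11 + 99) = -654*88 = -57552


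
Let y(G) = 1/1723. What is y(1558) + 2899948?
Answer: 4996610405/1723 ≈ 2.8999e+6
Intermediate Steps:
y(G) = 1/1723
y(1558) + 2899948 = 1/1723 + 2899948 = 4996610405/1723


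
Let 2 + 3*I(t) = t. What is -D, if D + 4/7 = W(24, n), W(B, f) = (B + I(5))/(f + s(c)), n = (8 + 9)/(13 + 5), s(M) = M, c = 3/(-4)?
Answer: -128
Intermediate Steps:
c = -¾ (c = 3*(-¼) = -¾ ≈ -0.75000)
I(t) = -⅔ + t/3
n = 17/18 ≈ 0.94444
W(B, f) = (1 + B)/(-¾ + f) (W(B, f) = (B + (-⅔ + (⅓)*5))/(f - ¾) = (B + (-⅔ + 5/3))/(-¾ + f) = (B + 1)/(-¾ + f) = (1 + B)/(-¾ + f))
D = 128 (D = -4/7 + 4*(1 + 24)/(-3 + 4*(17/18)) = -4/7 + 4*25/(-3 + 34/9) = -4/7 + 4*25/(7/9) = -4/7 + 4*(9/7)*25 = -4/7 + 900/7 = 128)
-D = -1*128 = -128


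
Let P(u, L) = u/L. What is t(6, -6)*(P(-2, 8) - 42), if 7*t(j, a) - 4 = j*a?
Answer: 1352/7 ≈ 193.14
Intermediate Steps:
t(j, a) = 4/7 + a*j/7 (t(j, a) = 4/7 + (j*a)/7 = 4/7 + (a*j)/7 = 4/7 + a*j/7)
t(6, -6)*(P(-2, 8) - 42) = (4/7 + (1/7)*(-6)*6)*(-2/8 - 42) = (4/7 - 36/7)*(-2*1/8 - 42) = -32*(-1/4 - 42)/7 = -32/7*(-169/4) = 1352/7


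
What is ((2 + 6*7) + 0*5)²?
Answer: 1936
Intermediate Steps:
((2 + 6*7) + 0*5)² = ((2 + 42) + 0)² = (44 + 0)² = 44² = 1936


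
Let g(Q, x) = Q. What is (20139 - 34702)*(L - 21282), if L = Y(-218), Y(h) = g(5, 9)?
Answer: 309856951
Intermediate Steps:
Y(h) = 5
L = 5
(20139 - 34702)*(L - 21282) = (20139 - 34702)*(5 - 21282) = -14563*(-21277) = 309856951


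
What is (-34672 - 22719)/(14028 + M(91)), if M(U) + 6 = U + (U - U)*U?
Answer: -57391/14113 ≈ -4.0665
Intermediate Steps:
M(U) = -6 + U (M(U) = -6 + (U + (U - U)*U) = -6 + (U + 0*U) = -6 + (U + 0) = -6 + U)
(-34672 - 22719)/(14028 + M(91)) = (-34672 - 22719)/(14028 + (-6 + 91)) = -57391/(14028 + 85) = -57391/14113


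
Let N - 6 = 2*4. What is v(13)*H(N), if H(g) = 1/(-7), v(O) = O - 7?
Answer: -6/7 ≈ -0.85714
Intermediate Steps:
v(O) = -7 + O
N = 14 (N = 6 + 2*4 = 6 + 8 = 14)
H(g) = -⅐
v(13)*H(N) = (-7 + 13)*(-⅐) = 6*(-⅐) = -6/7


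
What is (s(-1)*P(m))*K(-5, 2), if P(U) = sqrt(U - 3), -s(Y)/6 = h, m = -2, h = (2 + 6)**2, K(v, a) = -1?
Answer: 384*I*sqrt(5) ≈ 858.65*I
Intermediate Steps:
h = 64 (h = 8**2 = 64)
s(Y) = -384 (s(Y) = -6*64 = -384)
P(U) = sqrt(-3 + U)
(s(-1)*P(m))*K(-5, 2) = -384*sqrt(-3 - 2)*(-1) = -384*I*sqrt(5)*(-1) = 384*I*sqrt(5)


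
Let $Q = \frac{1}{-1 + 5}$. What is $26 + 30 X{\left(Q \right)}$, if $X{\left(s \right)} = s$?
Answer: $\frac{67}{2} \approx 33.5$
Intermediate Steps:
$Q = \frac{1}{4} \approx 0.25$
$26 + 30 X{\left(Q \right)} = 26 + 30 \cdot \frac{1}{4} = 26 + \frac{15}{2} = \frac{67}{2}$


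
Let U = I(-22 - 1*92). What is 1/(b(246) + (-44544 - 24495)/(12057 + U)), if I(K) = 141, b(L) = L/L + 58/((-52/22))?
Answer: -52858/1543365 ≈ -0.034249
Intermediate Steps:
b(L) = -306/13 (b(L) = 1 + 58/((-52*1/22)) = 1 + 58/(-26/11) = 1 + 58*(-11/26) = 1 - 319/13 = -306/13)
U = 141
1/(b(246) + (-44544 - 24495)/(12057 + U)) = 1/(-306/13 + (-44544 - 24495)/(12057 + 141)) = 1/(-306/13 - 69039/12198) = 1/(-306/13 - 69039*1/12198) = 1/(-306/13 - 23013/4066) = 1/(-1543365/52858) = -52858/1543365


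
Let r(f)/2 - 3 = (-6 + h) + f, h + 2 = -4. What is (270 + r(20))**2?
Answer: 85264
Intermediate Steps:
h = -6 (h = -2 - 4 = -6)
r(f) = -18 + 2*f (r(f) = 6 + 2*((-6 - 6) + f) = 6 + 2*(-12 + f) = 6 + (-24 + 2*f) = -18 + 2*f)
(270 + r(20))**2 = (270 + (-18 + 2*20))**2 = (270 + (-18 + 40))**2 = (270 + 22)**2 = 292**2 = 85264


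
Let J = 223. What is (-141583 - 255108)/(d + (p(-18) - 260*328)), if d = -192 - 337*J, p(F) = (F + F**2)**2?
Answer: 396691/66987 ≈ 5.9219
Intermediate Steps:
d = -75343 (d = -192 - 337*223 = -192 - 75151 = -75343)
(-141583 - 255108)/(d + (p(-18) - 260*328)) = (-141583 - 255108)/(-75343 + ((-18)**2*(1 - 18)**2 - 260*328)) = -396691/(-75343 + (324*(-17)**2 - 85280)) = -396691/(-75343 + (324*289 - 85280)) = -396691/(-75343 + (93636 - 85280)) = -396691/(-75343 + 8356) = -396691/(-66987) = -396691*(-1/66987) = 396691/66987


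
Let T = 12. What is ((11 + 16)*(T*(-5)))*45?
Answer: -72900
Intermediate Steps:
((11 + 16)*(T*(-5)))*45 = ((11 + 16)*(12*(-5)))*45 = (27*(-60))*45 = -1620*45 = -72900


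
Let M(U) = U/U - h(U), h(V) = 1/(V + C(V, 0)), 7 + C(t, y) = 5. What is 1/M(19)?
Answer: 17/16 ≈ 1.0625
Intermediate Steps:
C(t, y) = -2 (C(t, y) = -7 + 5 = -2)
h(V) = 1/(-2 + V) (h(V) = 1/(V - 2) = 1/(-2 + V))
M(U) = 1 - 1/(-2 + U) (M(U) = U/U - 1/(-2 + U) = 1 - 1/(-2 + U))
1/M(19) = 1/((-3 + 19)/(-2 + 19)) = 1/(16/17) = 17/16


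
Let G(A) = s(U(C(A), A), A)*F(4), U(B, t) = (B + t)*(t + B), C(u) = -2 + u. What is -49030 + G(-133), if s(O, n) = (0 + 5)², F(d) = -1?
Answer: -49055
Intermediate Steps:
U(B, t) = (B + t)² (U(B, t) = (B + t)*(B + t) = (B + t)²)
s(O, n) = 25 (s(O, n) = 5² = 25)
G(A) = -25 (G(A) = 25*(-1) = -25)
-49030 + G(-133) = -49030 - 25 = -49055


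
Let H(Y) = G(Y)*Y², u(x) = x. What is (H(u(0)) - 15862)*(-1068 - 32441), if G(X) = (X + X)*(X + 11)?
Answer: 531519758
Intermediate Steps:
G(X) = 2*X*(11 + X) (G(X) = (2*X)*(11 + X) = 2*X*(11 + X))
H(Y) = 2*Y³*(11 + Y) (H(Y) = (2*Y*(11 + Y))*Y² = 2*Y³*(11 + Y))
(H(u(0)) - 15862)*(-1068 - 32441) = (2*0³*(11 + 0) - 15862)*(-1068 - 32441) = (2*0*11 - 15862)*(-33509) = (0 - 15862)*(-33509) = -15862*(-33509) = 531519758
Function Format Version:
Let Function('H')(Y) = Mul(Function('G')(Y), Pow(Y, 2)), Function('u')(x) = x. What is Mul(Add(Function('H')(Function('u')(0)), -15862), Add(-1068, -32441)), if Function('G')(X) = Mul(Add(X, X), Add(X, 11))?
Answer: 531519758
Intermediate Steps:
Function('G')(X) = Mul(2, X, Add(11, X)) (Function('G')(X) = Mul(Mul(2, X), Add(11, X)) = Mul(2, X, Add(11, X)))
Function('H')(Y) = Mul(2, Pow(Y, 3), Add(11, Y)) (Function('H')(Y) = Mul(Mul(2, Y, Add(11, Y)), Pow(Y, 2)) = Mul(2, Pow(Y, 3), Add(11, Y)))
Mul(Add(Function('H')(Function('u')(0)), -15862), Add(-1068, -32441)) = Mul(Add(Mul(2, Pow(0, 3), Add(11, 0)), -15862), Add(-1068, -32441)) = Mul(Add(Mul(2, 0, 11), -15862), -33509) = Mul(Add(0, -15862), -33509) = Mul(-15862, -33509) = 531519758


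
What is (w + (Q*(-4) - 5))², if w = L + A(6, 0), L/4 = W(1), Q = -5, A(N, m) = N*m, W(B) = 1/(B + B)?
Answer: 289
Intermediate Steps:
W(B) = 1/(2*B)
L = 2 (L = 4*((½)/1) = 4*((½)*1) = 4*(½) = 2)
w = 2 (w = 2 + 6*0 = 2 + 0 = 2)
(w + (Q*(-4) - 5))² = (2 + (-5*(-4) - 5))² = (2 + (20 - 5))² = (2 + 15)² = 17² = 289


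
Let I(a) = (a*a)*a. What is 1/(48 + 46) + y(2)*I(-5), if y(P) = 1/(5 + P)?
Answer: -11743/658 ≈ -17.846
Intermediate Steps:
I(a) = a³ (I(a) = a²*a = a³)
1/(48 + 46) + y(2)*I(-5) = 1/(48 + 46) + (-5)³/(5 + 2) = 1/94 - 125/7 = -11743/658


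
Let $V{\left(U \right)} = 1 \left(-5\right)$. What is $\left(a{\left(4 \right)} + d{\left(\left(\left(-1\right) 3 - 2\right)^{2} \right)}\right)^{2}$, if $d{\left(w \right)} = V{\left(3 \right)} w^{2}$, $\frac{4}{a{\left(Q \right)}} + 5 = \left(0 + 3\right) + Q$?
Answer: $9753129$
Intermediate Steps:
$a{\left(Q \right)} = \frac{4}{-2 + Q}$ ($a{\left(Q \right)} = \frac{4}{-5 + \left(\left(0 + 3\right) + Q\right)} = \frac{4}{-5 + \left(3 + Q\right)} = \frac{4}{-2 + Q}$)
$V{\left(U \right)} = -5$
$d{\left(w \right)} = - 5 w^{2}$
$\left(a{\left(4 \right)} + d{\left(\left(\left(-1\right) 3 - 2\right)^{2} \right)}\right)^{2} = \left(\frac{4}{-2 + 4} - 5 \left(\left(\left(-1\right) 3 - 2\right)^{2}\right)^{2}\right)^{2} = \left(\frac{4}{2} - 5 \left(\left(-3 - 2\right)^{2}\right)^{2}\right)^{2} = \left(4 \cdot \frac{1}{2} - 5 \left(\left(-5\right)^{2}\right)^{2}\right)^{2} = \left(2 - 5 \cdot 25^{2}\right)^{2} = \left(2 - 3125\right)^{2} = \left(-3123\right)^{2} = 9753129$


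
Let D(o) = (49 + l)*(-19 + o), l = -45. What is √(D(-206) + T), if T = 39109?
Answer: √38209 ≈ 195.47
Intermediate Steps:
D(o) = -76 + 4*o (D(o) = (49 - 45)*(-19 + o) = 4*(-19 + o) = -76 + 4*o)
√(D(-206) + T) = √((-76 + 4*(-206)) + 39109) = √((-76 - 824) + 39109) = √(-900 + 39109) = √38209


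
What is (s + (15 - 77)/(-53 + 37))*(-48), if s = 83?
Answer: -4170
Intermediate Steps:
(s + (15 - 77)/(-53 + 37))*(-48) = (83 + (15 - 77)/(-53 + 37))*(-48) = (83 - 62/(-16))*(-48) = (83 - 62*(-1/16))*(-48) = (83 + 31/8)*(-48) = (695/8)*(-48) = -4170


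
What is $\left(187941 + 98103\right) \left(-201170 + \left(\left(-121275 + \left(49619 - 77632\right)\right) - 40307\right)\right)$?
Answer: $-111775983660$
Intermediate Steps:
$\left(187941 + 98103\right) \left(-201170 + \left(\left(-121275 + \left(49619 - 77632\right)\right) - 40307\right)\right) = 286044 \left(-201170 - 189595\right) = 286044 \left(-390765\right) = -111775983660$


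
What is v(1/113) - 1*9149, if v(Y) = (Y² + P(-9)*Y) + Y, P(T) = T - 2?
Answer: -116824710/12769 ≈ -9149.1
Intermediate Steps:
P(T) = -2 + T
v(Y) = Y² - 10*Y (v(Y) = (Y² + (-2 - 9)*Y) + Y = (Y² - 11*Y) + Y = Y² - 10*Y)
v(1/113) - 1*9149 = (-10 + 1/113)/113 - 1*9149 = (-10 + 1/113)/113 - 9149 = (1/113)*(-1129/113) - 9149 = -1129/12769 - 9149 = -116824710/12769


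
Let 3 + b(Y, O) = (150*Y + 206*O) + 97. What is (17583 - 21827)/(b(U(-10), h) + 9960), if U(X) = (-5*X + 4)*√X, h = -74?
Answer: 367106/11383935 + 38196*I*√10/758929 ≈ 0.032248 + 0.15915*I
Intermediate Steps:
U(X) = √X*(4 - 5*X) (U(X) = (4 - 5*X)*√X = √X*(4 - 5*X))
b(Y, O) = 94 + 150*Y + 206*O (b(Y, O) = -3 + ((150*Y + 206*O) + 97) = -3 + (97 + 150*Y + 206*O) = 94 + 150*Y + 206*O)
(17583 - 21827)/(b(U(-10), h) + 9960) = (17583 - 21827)/((94 + 150*(√(-10)*(4 - 5*(-10))) + 206*(-74)) + 9960) = -4244/((94 + 150*((I*√10)*(4 + 50)) - 15244) + 9960) = -4244/((94 + 150*((I*√10)*54) - 15244) + 9960) = -4244/((94 + 150*(54*I*√10) - 15244) + 9960) = -4244/((94 + 8100*I*√10 - 15244) + 9960) = -4244/((-15150 + 8100*I*√10) + 9960) = -4244/(-5190 + 8100*I*√10)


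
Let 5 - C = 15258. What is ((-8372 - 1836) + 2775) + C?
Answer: -22686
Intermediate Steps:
C = -15253 (C = 5 - 1*15258 = 5 - 15258 = -15253)
((-8372 - 1836) + 2775) + C = ((-8372 - 1836) + 2775) - 15253 = (-10208 + 2775) - 15253 = -7433 - 15253 = -22686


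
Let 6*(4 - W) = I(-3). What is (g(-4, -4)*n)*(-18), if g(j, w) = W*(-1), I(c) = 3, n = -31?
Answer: -1953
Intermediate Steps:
W = 7/2 (W = 4 - ⅙*3 = 4 - ½ = 7/2 ≈ 3.5000)
g(j, w) = -7/2 (g(j, w) = (7/2)*(-1) = -7/2)
(g(-4, -4)*n)*(-18) = -7/2*(-31)*(-18) = (217/2)*(-18) = -1953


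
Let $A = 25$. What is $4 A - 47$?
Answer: $53$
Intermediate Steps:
$4 A - 47 = 4 \cdot 25 - 47 = 100 - 47 = 53$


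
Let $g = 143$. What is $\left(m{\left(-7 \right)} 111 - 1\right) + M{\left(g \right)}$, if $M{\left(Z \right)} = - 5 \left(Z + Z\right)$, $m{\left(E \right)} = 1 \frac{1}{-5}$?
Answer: $- \frac{7266}{5} \approx -1453.2$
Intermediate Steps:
$m{\left(E \right)} = - \frac{1}{5}$ ($m{\left(E \right)} = 1 \left(- \frac{1}{5}\right) = - \frac{1}{5}$)
$M{\left(Z \right)} = - 10 Z$ ($M{\left(Z \right)} = - 5 \cdot 2 Z = - 10 Z$)
$\left(m{\left(-7 \right)} 111 - 1\right) + M{\left(g \right)} = \left(\left(- \frac{1}{5}\right) 111 - 1\right) - 1430 = \left(- \frac{111}{5} - 1\right) - 1430 = - \frac{116}{5} - 1430 = - \frac{7266}{5}$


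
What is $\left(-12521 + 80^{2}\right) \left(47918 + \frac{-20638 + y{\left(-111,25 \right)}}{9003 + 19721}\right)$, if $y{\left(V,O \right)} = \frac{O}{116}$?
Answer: $- \frac{977276505428809}{3331984} \approx -2.933 \cdot 10^{8}$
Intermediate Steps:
$y{\left(V,O \right)} = \frac{O}{116}$
$\left(-12521 + 80^{2}\right) \left(47918 + \frac{-20638 + y{\left(-111,25 \right)}}{9003 + 19721}\right) = \left(-12521 + 80^{2}\right) \left(47918 + \frac{-20638 + \frac{1}{116} \cdot 25}{9003 + 19721}\right) = \left(-12521 + 6400\right) \left(47918 + \frac{-20638 + \frac{25}{116}}{28724}\right) = - 6121 \left(47918 - \frac{2393983}{3331984}\right) = \left(-6121\right) \frac{159659615329}{3331984} = - \frac{977276505428809}{3331984}$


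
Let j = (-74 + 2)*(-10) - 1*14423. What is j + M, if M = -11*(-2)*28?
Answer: -13087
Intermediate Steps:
M = 616 (M = 22*28 = 616)
j = -13703 (j = -72*(-10) - 14423 = 720 - 14423 = -13703)
j + M = -13703 + 616 = -13087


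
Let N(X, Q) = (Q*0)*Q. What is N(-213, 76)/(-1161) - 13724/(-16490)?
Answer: 6862/8245 ≈ 0.83226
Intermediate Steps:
N(X, Q) = 0 (N(X, Q) = 0*Q = 0)
N(-213, 76)/(-1161) - 13724/(-16490) = 0/(-1161) - 13724/(-16490) = 0*(-1/1161) - 13724*(-1/16490) = 0 + 6862/8245 = 6862/8245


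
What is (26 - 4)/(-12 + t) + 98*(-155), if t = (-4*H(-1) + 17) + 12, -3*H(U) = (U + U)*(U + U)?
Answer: -1017664/67 ≈ -15189.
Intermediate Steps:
H(U) = -4*U²/3 (H(U) = -(U + U)*(U + U)/3 = -2*U*2*U/3 = -4*U²/3)
t = 103/3 (t = (-(-16)*(-1)²/3 + 17) + 12 = (-(-16)/3 + 17) + 12 = (-4*(-4/3) + 17) + 12 = (16/3 + 17) + 12 = 67/3 + 12 = 103/3 ≈ 34.333)
(26 - 4)/(-12 + t) + 98*(-155) = (26 - 4)/(-12 + 103/3) + 98*(-155) = 22/(67/3) - 15190 = 22*(3/67) - 15190 = 66/67 - 15190 = -1017664/67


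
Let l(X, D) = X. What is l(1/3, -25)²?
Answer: ⅑ ≈ 0.11111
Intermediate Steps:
l(1/3, -25)² = (1/3)² = (⅓)² = ⅑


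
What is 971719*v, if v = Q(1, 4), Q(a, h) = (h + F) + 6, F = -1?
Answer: 8745471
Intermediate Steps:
Q(a, h) = 5 + h (Q(a, h) = (h - 1) + 6 = (-1 + h) + 6 = 5 + h)
v = 9 (v = 5 + 4 = 9)
971719*v = 971719*9 = 8745471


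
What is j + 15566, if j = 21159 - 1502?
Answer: 35223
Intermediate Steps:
j = 19657
j + 15566 = 19657 + 15566 = 35223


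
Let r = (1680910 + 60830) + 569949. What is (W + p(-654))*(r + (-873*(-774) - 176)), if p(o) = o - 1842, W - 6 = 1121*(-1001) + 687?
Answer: -3357402631660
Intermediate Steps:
r = 2311689 (r = 1741740 + 569949 = 2311689)
W = -1121428 (W = 6 + (1121*(-1001) + 687) = 6 + (-1122121 + 687) = 6 - 1121434 = -1121428)
p(o) = -1842 + o
(W + p(-654))*(r + (-873*(-774) - 176)) = (-1121428 + (-1842 - 654))*(2311689 + (-873*(-774) - 176)) = (-1121428 - 2496)*(2311689 + (675702 - 176)) = -1123924*(2311689 + 675526) = -1123924*2987215 = -3357402631660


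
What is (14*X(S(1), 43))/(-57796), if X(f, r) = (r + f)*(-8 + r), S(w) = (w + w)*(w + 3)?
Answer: -12495/28898 ≈ -0.43238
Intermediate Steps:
S(w) = 2*w*(3 + w) (S(w) = (2*w)*(3 + w) = 2*w*(3 + w))
X(f, r) = (-8 + r)*(f + r) (X(f, r) = (f + r)*(-8 + r) = (-8 + r)*(f + r))
(14*X(S(1), 43))/(-57796) = (14*(43² - 16*(3 + 1) - 8*43 + (2*1*(3 + 1))*43))/(-57796) = (14*(1849 - 16*4 - 344 + (2*1*4)*43))*(-1/57796) = (14*(1849 - 8*8 - 344 + 8*43))*(-1/57796) = (14*(1849 - 64 - 344 + 344))*(-1/57796) = (14*1785)*(-1/57796) = 24990*(-1/57796) = -12495/28898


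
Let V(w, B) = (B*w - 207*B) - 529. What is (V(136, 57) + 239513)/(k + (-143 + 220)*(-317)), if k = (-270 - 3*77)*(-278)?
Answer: 234937/114869 ≈ 2.0453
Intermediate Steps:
V(w, B) = -529 - 207*B + B*w (V(w, B) = (-207*B + B*w) - 529 = -529 - 207*B + B*w)
k = 139278 (k = (-270 - 231)*(-278) = -501*(-278) = 139278)
(V(136, 57) + 239513)/(k + (-143 + 220)*(-317)) = ((-529 - 207*57 + 57*136) + 239513)/(139278 + (-143 + 220)*(-317)) = ((-529 - 11799 + 7752) + 239513)/(139278 + 77*(-317)) = (-4576 + 239513)/(139278 - 24409) = 234937/114869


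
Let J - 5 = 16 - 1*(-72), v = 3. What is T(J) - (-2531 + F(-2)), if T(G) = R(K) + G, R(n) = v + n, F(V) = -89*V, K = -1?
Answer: 2448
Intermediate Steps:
J = 93 (J = 5 + (16 - 1*(-72)) = 5 + (16 + 72) = 5 + 88 = 93)
R(n) = 3 + n
T(G) = 2 + G (T(G) = (3 - 1) + G = 2 + G)
T(J) - (-2531 + F(-2)) = (2 + 93) - (-2531 - 89*(-2)) = 95 - (-2531 + 178) = 95 - 1*(-2353) = 95 + 2353 = 2448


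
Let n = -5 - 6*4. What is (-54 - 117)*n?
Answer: 4959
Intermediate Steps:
n = -29 (n = -5 - 24 = -29)
(-54 - 117)*n = (-54 - 117)*(-29) = -171*(-29) = 4959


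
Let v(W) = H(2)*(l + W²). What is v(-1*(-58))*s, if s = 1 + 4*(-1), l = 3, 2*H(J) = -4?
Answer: 20202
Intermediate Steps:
H(J) = -2 (H(J) = (½)*(-4) = -2)
s = -3 (s = 1 - 4 = -3)
v(W) = -6 - 2*W² (v(W) = -2*(3 + W²) = -6 - 2*W²)
v(-1*(-58))*s = (-6 - 2*(-1*(-58))²)*(-3) = (-6 - 2*58²)*(-3) = (-6 - 2*3364)*(-3) = (-6 - 6728)*(-3) = -6734*(-3) = 20202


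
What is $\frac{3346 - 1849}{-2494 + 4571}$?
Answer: $\frac{1497}{2077} \approx 0.72075$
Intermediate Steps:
$\frac{3346 - 1849}{-2494 + 4571} = \frac{3346 - 1849}{2077} = 1497 \cdot \frac{1}{2077} = \frac{1497}{2077}$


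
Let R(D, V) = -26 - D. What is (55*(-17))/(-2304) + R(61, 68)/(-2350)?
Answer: 1198849/2707200 ≈ 0.44284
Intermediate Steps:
(55*(-17))/(-2304) + R(61, 68)/(-2350) = (55*(-17))/(-2304) + (-26 - 1*61)/(-2350) = -935*(-1/2304) + (-26 - 61)*(-1/2350) = 935/2304 - 87*(-1/2350) = 935/2304 + 87/2350 = 1198849/2707200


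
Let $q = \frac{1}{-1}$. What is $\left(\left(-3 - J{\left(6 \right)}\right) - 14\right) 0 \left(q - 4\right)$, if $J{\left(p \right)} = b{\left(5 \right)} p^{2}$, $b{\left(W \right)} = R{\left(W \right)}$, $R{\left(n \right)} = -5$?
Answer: $0$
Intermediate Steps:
$b{\left(W \right)} = -5$
$q = -1$
$J{\left(p \right)} = - 5 p^{2}$
$\left(\left(-3 - J{\left(6 \right)}\right) - 14\right) 0 \left(q - 4\right) = \left(\left(-3 - - 5 \cdot 6^{2}\right) - 14\right) 0 \left(-1 - 4\right) = \left(\left(-3 - \left(-5\right) 36\right) - 14\right) 0 \left(-5\right) = \left(\left(-3 - -180\right) - 14\right) 0 = \left(\left(-3 + 180\right) - 14\right) 0 = \left(177 - 14\right) 0 = 163 \cdot 0 = 0$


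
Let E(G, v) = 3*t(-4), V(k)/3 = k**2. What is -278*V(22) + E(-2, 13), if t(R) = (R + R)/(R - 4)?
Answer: -403653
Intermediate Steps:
t(R) = 2*R/(-4 + R) (t(R) = (2*R)/(-4 + R) = 2*R/(-4 + R))
V(k) = 3*k**2
E(G, v) = 3 (E(G, v) = 3*(2*(-4)/(-4 - 4)) = 3*(2*(-4)/(-8)) = 3*(2*(-4)*(-1/8)) = 3*1 = 3)
-278*V(22) + E(-2, 13) = -834*22**2 + 3 = -834*484 + 3 = -278*1452 + 3 = -403656 + 3 = -403653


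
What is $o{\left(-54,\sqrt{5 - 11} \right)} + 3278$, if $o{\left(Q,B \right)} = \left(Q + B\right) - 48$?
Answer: $3176 + i \sqrt{6} \approx 3176.0 + 2.4495 i$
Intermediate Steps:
$o{\left(Q,B \right)} = -48 + B + Q$ ($o{\left(Q,B \right)} = \left(B + Q\right) - 48 = -48 + B + Q$)
$o{\left(-54,\sqrt{5 - 11} \right)} + 3278 = \left(-48 + \sqrt{5 - 11} - 54\right) + 3278 = \left(-48 + \sqrt{-6} - 54\right) + 3278 = \left(-48 + i \sqrt{6} - 54\right) + 3278 = \left(-102 + i \sqrt{6}\right) + 3278 = 3176 + i \sqrt{6}$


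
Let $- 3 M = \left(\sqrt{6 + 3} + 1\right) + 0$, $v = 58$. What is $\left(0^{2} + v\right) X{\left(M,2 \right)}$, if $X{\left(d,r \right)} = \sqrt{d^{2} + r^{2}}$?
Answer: $\frac{116 \sqrt{13}}{3} \approx 139.41$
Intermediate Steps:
$M = - \frac{4}{3}$ ($M = - \frac{\left(\sqrt{6 + 3} + 1\right) + 0}{3} = - \frac{\left(\sqrt{9} + 1\right) + 0}{3} = - \frac{\left(3 + 1\right) + 0}{3} = - \frac{4 + 0}{3} = \left(- \frac{1}{3}\right) 4 = - \frac{4}{3} \approx -1.3333$)
$\left(0^{2} + v\right) X{\left(M,2 \right)} = \left(0^{2} + 58\right) \sqrt{\left(- \frac{4}{3}\right)^{2} + 2^{2}} = \left(0 + 58\right) \sqrt{\frac{16}{9} + 4} = 58 \sqrt{\frac{52}{9}} = 58 \frac{2 \sqrt{13}}{3} = \frac{116 \sqrt{13}}{3}$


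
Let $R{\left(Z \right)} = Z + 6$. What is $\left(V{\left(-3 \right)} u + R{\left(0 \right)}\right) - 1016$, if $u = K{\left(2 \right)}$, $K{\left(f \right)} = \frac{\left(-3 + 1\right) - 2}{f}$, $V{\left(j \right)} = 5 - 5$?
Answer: $-1010$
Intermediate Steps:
$V{\left(j \right)} = 0$
$K{\left(f \right)} = - \frac{4}{f}$ ($K{\left(f \right)} = \frac{-2 - 2}{f} = - \frac{4}{f}$)
$R{\left(Z \right)} = 6 + Z$
$u = -2$ ($u = - \frac{4}{2} = \left(-4\right) \frac{1}{2} = -2$)
$\left(V{\left(-3 \right)} u + R{\left(0 \right)}\right) - 1016 = \left(0 \left(-2\right) + \left(6 + 0\right)\right) - 1016 = \left(0 + 6\right) - 1016 = 6 - 1016 = -1010$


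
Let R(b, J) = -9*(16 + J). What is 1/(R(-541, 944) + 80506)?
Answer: 1/71866 ≈ 1.3915e-5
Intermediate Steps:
R(b, J) = -144 - 9*J
1/(R(-541, 944) + 80506) = 1/((-144 - 9*944) + 80506) = 1/((-144 - 8496) + 80506) = 1/(-8640 + 80506) = 1/71866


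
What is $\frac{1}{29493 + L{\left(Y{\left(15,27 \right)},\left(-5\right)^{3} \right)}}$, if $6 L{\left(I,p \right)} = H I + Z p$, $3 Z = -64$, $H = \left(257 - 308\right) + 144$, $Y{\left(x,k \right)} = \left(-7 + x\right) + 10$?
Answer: $\frac{9}{271948} \approx 3.3095 \cdot 10^{-5}$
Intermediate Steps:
$Y{\left(x,k \right)} = 3 + x$
$H = 93$ ($H = -51 + 144 = 93$)
$Z = - \frac{64}{3}$ ($Z = \frac{1}{3} \left(-64\right) = - \frac{64}{3} \approx -21.333$)
$L{\left(I,p \right)} = - \frac{32 p}{9} + \frac{31 I}{2}$ ($L{\left(I,p \right)} = \frac{93 I - \frac{64 p}{3}}{6} = - \frac{32 p}{9} + \frac{31 I}{2}$)
$\frac{1}{29493 + L{\left(Y{\left(15,27 \right)},\left(-5\right)^{3} \right)}} = \frac{1}{29493 + \left(- \frac{32 \left(-5\right)^{3}}{9} + \frac{31 \left(3 + 15\right)}{2}\right)} = \frac{1}{29493 + \left(\left(- \frac{32}{9}\right) \left(-125\right) + \frac{31}{2} \cdot 18\right)} = \frac{1}{29493 + \left(\frac{4000}{9} + 279\right)} = \frac{1}{29493 + \frac{6511}{9}} = \frac{1}{\frac{271948}{9}} = \frac{9}{271948}$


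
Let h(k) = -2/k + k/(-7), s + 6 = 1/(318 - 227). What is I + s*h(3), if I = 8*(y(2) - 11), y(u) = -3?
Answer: -201497/1911 ≈ -105.44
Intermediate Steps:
s = -545/91 (s = -6 + 1/(318 - 227) = -6 + 1/91 = -545/91 ≈ -5.9890)
I = -112 (I = 8*(-3 - 11) = 8*(-14) = -112)
h(k) = -2/k - k/7 (h(k) = -2/k + k*(-1/7) = -2/k - k/7)
I + s*h(3) = -112 - 545*(-2/3 - 1/7*3)/91 = -112 - 545*(-2*1/3 - 3/7)/91 = -112 - 545*(-2/3 - 3/7)/91 = -112 - 545/91*(-23/21) = -112 + 12535/1911 = -201497/1911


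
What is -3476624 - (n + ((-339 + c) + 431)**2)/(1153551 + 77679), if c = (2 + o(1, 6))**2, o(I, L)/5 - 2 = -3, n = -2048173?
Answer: -713420288258/205205 ≈ -3.4766e+6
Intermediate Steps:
o(I, L) = -5 (o(I, L) = 10 + 5*(-3) = 10 - 15 = -5)
c = 9 (c = (2 - 5)**2 = (-3)**2 = 9)
-3476624 - (n + ((-339 + c) + 431)**2)/(1153551 + 77679) = -3476624 - (-2048173 + ((-339 + 9) + 431)**2)/(1153551 + 77679) = -3476624 - (-2048173 + (-330 + 431)**2)/1231230 = -3476624 - (-2048173 + 101**2)/1231230 = -3476624 - (-2048173 + 10201)/1231230 = -3476624 - (-2037972)/1231230 = -3476624 - 1*(-339662/205205) = -3476624 + 339662/205205 = -713420288258/205205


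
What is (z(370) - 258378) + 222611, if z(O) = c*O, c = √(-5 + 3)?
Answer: -35767 + 370*I*√2 ≈ -35767.0 + 523.26*I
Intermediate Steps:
c = I*√2 (c = √(-2) = I*√2 ≈ 1.4142*I)
z(O) = I*O*√2 (z(O) = (I*√2)*O = I*O*√2)
(z(370) - 258378) + 222611 = (I*370*√2 - 258378) + 222611 = (370*I*√2 - 258378) + 222611 = (-258378 + 370*I*√2) + 222611 = -35767 + 370*I*√2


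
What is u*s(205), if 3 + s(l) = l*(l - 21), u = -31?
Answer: -1169227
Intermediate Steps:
s(l) = -3 + l*(-21 + l) (s(l) = -3 + l*(l - 21) = -3 + l*(-21 + l))
u*s(205) = -31*(-3 + 205² - 21*205) = -31*(-3 + 42025 - 4305) = -31*37717 = -1169227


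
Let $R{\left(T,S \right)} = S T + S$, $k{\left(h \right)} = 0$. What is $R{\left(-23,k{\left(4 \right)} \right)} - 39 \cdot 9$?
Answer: $-351$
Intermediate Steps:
$R{\left(T,S \right)} = S + S T$
$R{\left(-23,k{\left(4 \right)} \right)} - 39 \cdot 9 = 0 \left(1 - 23\right) - 39 \cdot 9 = 0 \left(-22\right) - 351 = 0 - 351 = -351$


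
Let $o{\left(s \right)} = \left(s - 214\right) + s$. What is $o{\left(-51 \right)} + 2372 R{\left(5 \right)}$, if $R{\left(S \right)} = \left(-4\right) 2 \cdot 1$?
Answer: $-19292$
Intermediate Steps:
$o{\left(s \right)} = -214 + 2 s$ ($o{\left(s \right)} = \left(-214 + s\right) + s = -214 + 2 s$)
$R{\left(S \right)} = -8$ ($R{\left(S \right)} = \left(-8\right) 1 = -8$)
$o{\left(-51 \right)} + 2372 R{\left(5 \right)} = \left(-214 + 2 \left(-51\right)\right) + 2372 \left(-8\right) = \left(-214 - 102\right) - 18976 = -316 - 18976 = -19292$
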